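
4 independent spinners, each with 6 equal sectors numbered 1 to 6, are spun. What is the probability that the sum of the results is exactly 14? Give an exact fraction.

73/648

There are 6^4 = 1296 equally likely outcomes.
The number of ordered 4-tuples from {1,…,6} summing to 14 is 146.
P(sum = 14) = 146/1296 = 73/648.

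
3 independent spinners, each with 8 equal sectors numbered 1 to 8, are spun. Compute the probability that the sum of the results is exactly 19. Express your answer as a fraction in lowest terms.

21/512

There are 8^3 = 512 equally likely outcomes.
The number of ordered 3-tuples from {1,…,8} summing to 19 is 21.
P(sum = 19) = 21/512.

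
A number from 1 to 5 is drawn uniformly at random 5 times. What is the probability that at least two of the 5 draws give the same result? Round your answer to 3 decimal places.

P(all 5 different) = 5/5 · 4/5 · ··· · 1/5 ≈ 0.038.
P(at least two equal) = 1 − 0.038 = 0.962.

0.962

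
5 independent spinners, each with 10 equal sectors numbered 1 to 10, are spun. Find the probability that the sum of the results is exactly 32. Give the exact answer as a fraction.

121/2500

There are 10^5 = 100000 equally likely outcomes.
The number of ordered 5-tuples from {1,…,10} summing to 32 is 4840.
P(sum = 32) = 4840/100000 = 121/2500.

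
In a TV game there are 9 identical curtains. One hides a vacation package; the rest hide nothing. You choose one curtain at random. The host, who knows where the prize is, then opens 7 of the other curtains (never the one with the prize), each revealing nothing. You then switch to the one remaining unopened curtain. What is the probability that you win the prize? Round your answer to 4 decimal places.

0.8889

Your original curtain holds the prize with probability 1/9, so the other 8 collectively hold it with probability 8/9.
The host can always find 7 empty curtains to open, so the reveals don't change that 8/9; it is now spread over the 1 remaining unopened curtain.
P(win by switching) = (8/9) · (1/1) = 8/9 ≈ 0.8889.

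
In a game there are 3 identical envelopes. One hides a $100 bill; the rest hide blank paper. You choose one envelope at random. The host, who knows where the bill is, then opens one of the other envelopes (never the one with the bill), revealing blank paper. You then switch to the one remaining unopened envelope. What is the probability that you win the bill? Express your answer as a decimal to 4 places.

0.6667

Your original envelope holds the bill with probability 1/3, so the other 2 collectively hold it with probability 2/3.
The host can always find an empty envelope to open, so this doesn't change that 2/3; it is now spread over the 1 remaining unopened envelope.
P(win by switching) = (2/3) · (1/1) = 2/3 ≈ 0.6667.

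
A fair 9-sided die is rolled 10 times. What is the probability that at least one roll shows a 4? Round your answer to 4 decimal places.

0.6921

P(no roll shows a 4) = (8/9)^10 ≈ 0.3079.
P(at least one) = 1 − 0.3079 = 0.6921.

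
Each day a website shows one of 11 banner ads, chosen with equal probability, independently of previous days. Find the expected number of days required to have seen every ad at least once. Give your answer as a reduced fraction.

83711/2520

After i distinct types are collected, each trial gives a new one with probability (11−i)/11, so the expected wait for the next new type is 11/(11−i).
E = 11/11 + 11/10 + 11/9 + 11/8 + 11/7 + 11/6 + 11/5 + 11/4 + 11/3 + 11/2 + 11/1 = 83711/2520.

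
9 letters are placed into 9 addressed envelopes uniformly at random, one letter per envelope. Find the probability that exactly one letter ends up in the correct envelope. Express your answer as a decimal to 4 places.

0.3679

Choose which one is fixed: C(9,1) = 9 ways.
The remaining 8 must have no fixed point: D(8) = 14833.
P = 9·14833/362880 = 2119/5760 ≈ 0.3679.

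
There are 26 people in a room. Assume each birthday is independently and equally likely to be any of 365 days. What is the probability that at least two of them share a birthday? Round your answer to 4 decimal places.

It's easier to compute the probability that all 26 are distinct.
P(all distinct) = 365/365 · 364/365 · ··· · 340/365 ≈ 0.4018.
So the probability of at least one match is 1 − 0.4018 = 0.5982.

0.5982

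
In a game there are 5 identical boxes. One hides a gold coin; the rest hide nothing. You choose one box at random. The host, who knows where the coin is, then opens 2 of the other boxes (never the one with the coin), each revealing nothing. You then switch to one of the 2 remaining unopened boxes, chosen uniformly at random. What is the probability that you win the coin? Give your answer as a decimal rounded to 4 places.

Your original box holds the coin with probability 1/5, so the other 4 collectively hold it with probability 4/5.
The host can always find 2 empty boxes to open, so the reveals don't change that 4/5; it is now spread over the 2 remaining unopened boxes.
P(win by switching) = (4/5) · (1/2) = 2/5 ≈ 0.4000.

0.4000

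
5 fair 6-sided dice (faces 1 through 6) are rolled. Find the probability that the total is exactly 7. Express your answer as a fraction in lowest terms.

There are 6^5 = 7776 equally likely outcomes.
The number of ordered 5-tuples from {1,…,6} summing to 7 is 15.
P(sum = 7) = 15/7776 = 5/2592.

5/2592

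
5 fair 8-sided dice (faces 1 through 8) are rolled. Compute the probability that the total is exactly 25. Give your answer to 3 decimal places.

0.068

There are 8^5 = 32768 equally likely outcomes.
The number of ordered 5-tuples from {1,…,8} summing to 25 is 2226.
P(sum = 25) = 2226/32768 = 1113/16384 ≈ 0.068.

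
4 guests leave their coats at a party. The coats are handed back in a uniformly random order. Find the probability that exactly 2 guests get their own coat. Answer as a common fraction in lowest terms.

1/4

Choose which 2 of the 4 are fixed: C(4,2) = 6 ways.
The remaining 2 must have no fixed point: D(2) = 1.
P = 6·1/24 = 1/4.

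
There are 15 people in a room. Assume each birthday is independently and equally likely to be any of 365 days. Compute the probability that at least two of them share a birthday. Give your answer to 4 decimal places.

0.2529

It's easier to compute the probability that all 15 are distinct.
P(all distinct) = 365/365 · 364/365 · ··· · 351/365 ≈ 0.7471.
So the probability of at least one match is 1 − 0.7471 = 0.2529.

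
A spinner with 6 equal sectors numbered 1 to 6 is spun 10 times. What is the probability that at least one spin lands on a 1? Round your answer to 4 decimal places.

P(no spin lands on a 1) = (5/6)^10 ≈ 0.1615.
P(at least one) = 1 − 0.1615 = 0.8385.

0.8385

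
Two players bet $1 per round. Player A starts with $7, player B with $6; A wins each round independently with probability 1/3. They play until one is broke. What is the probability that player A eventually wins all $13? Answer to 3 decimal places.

Let r = q/p = (2/3)/(1/3) = 2. The recurrence P(i) = p·P(i+1) + q·P(i−1) with P(0)=0, P(13)=1 gives P(i) = (1 − r^i)/(1 − r^13).
P(7) = (1 − (2)^7) / (1 − (2)^13) = 127/8191 ≈ 0.016.

0.016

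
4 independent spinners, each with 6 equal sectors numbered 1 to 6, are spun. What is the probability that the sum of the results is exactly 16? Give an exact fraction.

There are 6^4 = 1296 equally likely outcomes.
The number of ordered 4-tuples from {1,…,6} summing to 16 is 125.
P(sum = 16) = 125/1296.

125/1296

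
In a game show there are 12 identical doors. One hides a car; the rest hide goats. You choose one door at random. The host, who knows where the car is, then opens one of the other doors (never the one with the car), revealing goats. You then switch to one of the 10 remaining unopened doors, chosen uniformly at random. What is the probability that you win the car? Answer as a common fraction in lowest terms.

11/120

Your original door holds the car with probability 1/12, so the other 11 collectively hold it with probability 11/12.
The host can always find an empty door to open, so this doesn't change that 11/12; it is now spread over the 10 remaining unopened doors.
P(win by switching) = (11/12) · (1/10) = 11/120.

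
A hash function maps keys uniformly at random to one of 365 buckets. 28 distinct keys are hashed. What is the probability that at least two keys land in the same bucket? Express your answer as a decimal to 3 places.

It's easier to compute the probability that all 28 are distinct.
P(all distinct) = 365/365 · 364/365 · ··· · 338/365 ≈ 0.346.
So the probability of at least one match is 1 − 0.346 = 0.654.

0.654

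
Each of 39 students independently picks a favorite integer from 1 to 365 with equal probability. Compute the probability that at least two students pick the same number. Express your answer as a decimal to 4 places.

0.8782

It's easier to compute the probability that all 39 are distinct.
P(all distinct) = 365/365 · 364/365 · ··· · 327/365 ≈ 0.1218.
So the probability of at least one match is 1 − 0.1218 = 0.8782.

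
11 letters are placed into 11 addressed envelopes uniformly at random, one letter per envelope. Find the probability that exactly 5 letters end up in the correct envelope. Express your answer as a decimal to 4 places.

0.0031

Choose which 5 of the 11 are fixed: C(11,5) = 462 ways.
The remaining 6 must have no fixed point: D(6) = 265.
P = 462·265/39916800 = 53/17280 ≈ 0.0031.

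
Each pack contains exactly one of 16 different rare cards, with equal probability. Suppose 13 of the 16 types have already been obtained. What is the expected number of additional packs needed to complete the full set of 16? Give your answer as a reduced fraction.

88/3

Starting from 13 distinct types, each trial gives a new one with probability (16−i)/16 when i types are held, so the wait for the next new type is 16/(16−i).
E = 16/3 + 16/2 + 16/1 = 88/3.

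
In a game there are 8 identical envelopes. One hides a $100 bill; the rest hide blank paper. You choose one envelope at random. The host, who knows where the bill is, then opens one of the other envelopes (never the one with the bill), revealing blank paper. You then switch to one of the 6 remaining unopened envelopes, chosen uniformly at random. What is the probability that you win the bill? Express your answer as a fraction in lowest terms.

Your original envelope holds the bill with probability 1/8, so the other 7 collectively hold it with probability 7/8.
The host can always find an empty envelope to open, so this doesn't change that 7/8; it is now spread over the 6 remaining unopened envelopes.
P(win by switching) = (7/8) · (1/6) = 7/48.

7/48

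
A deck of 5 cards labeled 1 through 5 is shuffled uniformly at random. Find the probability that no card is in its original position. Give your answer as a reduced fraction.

11/30

This is the derangement probability: permutations of 5 with no fixed point.
D(5) = 5! · (1 − 1/1! + 1/2! − ··· + (−1)^5/5!) = 44.
P = 44/120 = 11/30.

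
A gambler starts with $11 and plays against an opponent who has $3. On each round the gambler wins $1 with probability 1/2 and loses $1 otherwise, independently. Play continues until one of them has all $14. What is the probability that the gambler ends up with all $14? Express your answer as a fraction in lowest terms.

11/14

With a fair step, P(i) = ½P(i−1) + ½P(i+1) with P(0)=0, P(14)=1 has the linear solution P(i) = i/14.
P(11) = 11/14.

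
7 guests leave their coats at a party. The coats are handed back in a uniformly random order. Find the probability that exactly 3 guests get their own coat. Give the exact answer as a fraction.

1/16

Choose which 3 of the 7 are fixed: C(7,3) = 35 ways.
The remaining 4 must have no fixed point: D(4) = 9.
P = 35·9/5040 = 1/16.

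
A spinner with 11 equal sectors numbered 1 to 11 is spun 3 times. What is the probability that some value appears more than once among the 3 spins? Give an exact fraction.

P(all 3 different) = 11/11 · 10/11 · ··· · 9/11 = 90/121.
P(at least two equal) = 1 − 90/121 = 31/121.

31/121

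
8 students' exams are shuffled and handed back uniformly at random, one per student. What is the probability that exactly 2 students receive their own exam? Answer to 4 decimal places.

Choose which 2 of the 8 are fixed: C(8,2) = 28 ways.
The remaining 6 must have no fixed point: D(6) = 265.
P = 28·265/40320 = 53/288 ≈ 0.1840.

0.1840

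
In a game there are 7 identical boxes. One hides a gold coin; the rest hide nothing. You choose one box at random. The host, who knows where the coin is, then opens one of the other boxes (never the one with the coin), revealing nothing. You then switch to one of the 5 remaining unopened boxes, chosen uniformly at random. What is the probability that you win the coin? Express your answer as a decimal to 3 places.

Your original box holds the coin with probability 1/7, so the other 6 collectively hold it with probability 6/7.
The host can always find an empty box to open, so this doesn't change that 6/7; it is now spread over the 5 remaining unopened boxes.
P(win by switching) = (6/7) · (1/5) = 6/35 ≈ 0.171.

0.171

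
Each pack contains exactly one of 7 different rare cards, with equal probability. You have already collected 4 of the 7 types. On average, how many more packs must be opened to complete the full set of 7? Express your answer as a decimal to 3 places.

12.833

Starting from 4 distinct types, each trial gives a new one with probability (7−i)/7 when i types are held, so the wait for the next new type is 7/(7−i).
E = 7/3 + 7/2 + 7/1 = 77/6 ≈ 12.833.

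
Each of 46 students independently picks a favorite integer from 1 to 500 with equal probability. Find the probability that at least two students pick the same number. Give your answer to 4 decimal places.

It's easier to compute the probability that all 46 are distinct.
P(all distinct) = 500/500 · 499/500 · ··· · 455/500 ≈ 0.1181.
So the probability of at least one match is 1 − 0.1181 = 0.8819.

0.8819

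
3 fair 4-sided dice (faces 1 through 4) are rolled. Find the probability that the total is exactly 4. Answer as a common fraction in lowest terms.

There are 4^3 = 64 equally likely outcomes.
The number of ordered 3-tuples from {1,…,4} summing to 4 is 3.
P(sum = 4) = 3/64.

3/64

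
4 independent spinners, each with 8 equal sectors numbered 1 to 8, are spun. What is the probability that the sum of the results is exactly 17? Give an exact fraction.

There are 8^4 = 4096 equally likely outcomes.
The number of ordered 4-tuples from {1,…,8} summing to 17 is 336.
P(sum = 17) = 336/4096 = 21/256.

21/256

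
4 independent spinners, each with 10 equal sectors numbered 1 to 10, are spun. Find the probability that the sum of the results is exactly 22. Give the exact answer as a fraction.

67/1000

There are 10^4 = 10000 equally likely outcomes.
The number of ordered 4-tuples from {1,…,10} summing to 22 is 670.
P(sum = 22) = 670/10000 = 67/1000.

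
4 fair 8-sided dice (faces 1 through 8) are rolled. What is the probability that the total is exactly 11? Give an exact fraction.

15/512

There are 8^4 = 4096 equally likely outcomes.
The number of ordered 4-tuples from {1,…,8} summing to 11 is 120.
P(sum = 11) = 120/4096 = 15/512.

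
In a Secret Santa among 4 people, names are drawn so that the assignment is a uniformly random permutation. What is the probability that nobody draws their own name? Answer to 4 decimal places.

0.3750

This is the derangement probability: permutations of 4 with no fixed point.
D(4) = 4! · (1 − 1/1! + 1/2! − ··· + (−1)^4/4!) = 9.
P = 9/24 = 3/8 ≈ 0.3750.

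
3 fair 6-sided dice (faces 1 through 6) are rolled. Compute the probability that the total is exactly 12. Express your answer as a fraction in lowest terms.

25/216

There are 6^3 = 216 equally likely outcomes.
The number of ordered 3-tuples from {1,…,6} summing to 12 is 25.
P(sum = 12) = 25/216.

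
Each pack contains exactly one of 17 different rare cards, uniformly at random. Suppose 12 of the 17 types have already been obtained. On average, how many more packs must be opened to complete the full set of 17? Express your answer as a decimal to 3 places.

Starting from 12 distinct types, each trial gives a new one with probability (17−i)/17 when i types are held, so the wait for the next new type is 17/(17−i).
E = 17/5 + 17/4 + 17/3 + 17/2 + 17/1 = 2329/60 ≈ 38.817.

38.817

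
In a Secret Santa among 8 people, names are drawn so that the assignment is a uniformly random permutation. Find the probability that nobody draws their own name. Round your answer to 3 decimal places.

0.368

This is the derangement probability: permutations of 8 with no fixed point.
D(8) = 8! · (1 − 1/1! + 1/2! − ··· + (−1)^8/8!) = 14833.
P = 14833/40320 = 2119/5760 ≈ 0.368.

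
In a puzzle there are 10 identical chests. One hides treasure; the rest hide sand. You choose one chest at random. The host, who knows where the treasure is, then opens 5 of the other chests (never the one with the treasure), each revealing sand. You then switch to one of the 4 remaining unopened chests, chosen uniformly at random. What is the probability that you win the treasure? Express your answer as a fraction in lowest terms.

Your original chest holds the treasure with probability 1/10, so the other 9 collectively hold it with probability 9/10.
The host can always find 5 empty chests to open, so the reveals don't change that 9/10; it is now spread over the 4 remaining unopened chests.
P(win by switching) = (9/10) · (1/4) = 9/40.

9/40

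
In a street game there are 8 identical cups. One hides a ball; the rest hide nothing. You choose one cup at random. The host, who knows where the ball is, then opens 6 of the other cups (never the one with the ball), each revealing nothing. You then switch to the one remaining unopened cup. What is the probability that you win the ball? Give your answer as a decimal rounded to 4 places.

Your original cup holds the ball with probability 1/8, so the other 7 collectively hold it with probability 7/8.
The host can always find 6 empty cups to open, so the reveals don't change that 7/8; it is now spread over the 1 remaining unopened cup.
P(win by switching) = (7/8) · (1/1) = 7/8 ≈ 0.8750.

0.8750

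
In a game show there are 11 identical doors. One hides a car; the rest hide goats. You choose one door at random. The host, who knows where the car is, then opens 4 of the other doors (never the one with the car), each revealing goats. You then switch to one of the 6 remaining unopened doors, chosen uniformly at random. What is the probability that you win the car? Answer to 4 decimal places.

Your original door holds the car with probability 1/11, so the other 10 collectively hold it with probability 10/11.
The host can always find 4 empty doors to open, so the reveals don't change that 10/11; it is now spread over the 6 remaining unopened doors.
P(win by switching) = (10/11) · (1/6) = 5/33 ≈ 0.1515.

0.1515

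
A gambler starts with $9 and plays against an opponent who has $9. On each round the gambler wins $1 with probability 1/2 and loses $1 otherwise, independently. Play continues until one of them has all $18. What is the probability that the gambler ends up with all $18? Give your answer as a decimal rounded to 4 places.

With a fair step, P(i) = ½P(i−1) + ½P(i+1) with P(0)=0, P(18)=1 has the linear solution P(i) = i/18.
P(9) = 9/18 = 1/2 ≈ 0.5000.

0.5000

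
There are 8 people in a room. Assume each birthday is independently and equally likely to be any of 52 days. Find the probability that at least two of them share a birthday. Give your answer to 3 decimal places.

It's easier to compute the probability that all 8 are distinct.
P(all distinct) = 52/52 · 51/52 · ··· · 45/52 ≈ 0.568.
So the probability of at least one match is 1 − 0.568 = 0.432.

0.432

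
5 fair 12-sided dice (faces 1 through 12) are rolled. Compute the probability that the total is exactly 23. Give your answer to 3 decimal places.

There are 12^5 = 248832 equally likely outcomes.
The number of ordered 5-tuples from {1,…,12} summing to 23 is 6265.
P(sum = 23) = 6265/248832 ≈ 0.025.

0.025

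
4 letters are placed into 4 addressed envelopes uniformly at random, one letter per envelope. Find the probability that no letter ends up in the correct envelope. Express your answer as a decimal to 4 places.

This is the derangement probability: permutations of 4 with no fixed point.
D(4) = 4! · (1 − 1/1! + 1/2! − ··· + (−1)^4/4!) = 9.
P = 9/24 = 3/8 ≈ 0.3750.

0.3750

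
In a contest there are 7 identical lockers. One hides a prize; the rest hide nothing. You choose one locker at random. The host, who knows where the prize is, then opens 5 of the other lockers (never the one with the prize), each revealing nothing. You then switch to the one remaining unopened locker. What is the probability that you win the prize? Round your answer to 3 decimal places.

Your original locker holds the prize with probability 1/7, so the other 6 collectively hold it with probability 6/7.
The host can always find 5 empty lockers to open, so the reveals don't change that 6/7; it is now spread over the 1 remaining unopened locker.
P(win by switching) = (6/7) · (1/1) = 6/7 ≈ 0.857.

0.857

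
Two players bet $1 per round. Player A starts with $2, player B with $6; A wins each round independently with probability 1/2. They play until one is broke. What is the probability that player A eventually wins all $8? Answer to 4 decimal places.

0.2500

With a fair step, P(i) = ½P(i−1) + ½P(i+1) with P(0)=0, P(8)=1 has the linear solution P(i) = i/8.
P(2) = 2/8 = 1/4 ≈ 0.2500.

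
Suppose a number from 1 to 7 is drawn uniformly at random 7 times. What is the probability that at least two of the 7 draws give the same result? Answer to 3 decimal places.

0.994

P(all 7 different) = 7/7 · 6/7 · ··· · 1/7 ≈ 0.006.
P(at least two equal) = 1 − 0.006 = 0.994.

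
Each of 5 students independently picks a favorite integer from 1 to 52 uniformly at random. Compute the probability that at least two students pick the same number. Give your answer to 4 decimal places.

It's easier to compute the probability that all 5 are distinct.
P(all distinct) = 52/52 · 51/52 · ··· · 48/52 ≈ 0.8203.
So the probability of at least one match is 1 − 0.8203 = 0.1797.

0.1797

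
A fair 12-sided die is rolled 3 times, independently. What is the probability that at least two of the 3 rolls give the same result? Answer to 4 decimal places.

P(all 3 different) = 12/12 · 11/12 · ··· · 10/12 ≈ 0.7639.
P(at least two equal) = 1 − 0.7639 = 0.2361.

0.2361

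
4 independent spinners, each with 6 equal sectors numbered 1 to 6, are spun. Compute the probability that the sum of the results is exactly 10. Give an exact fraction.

5/81

There are 6^4 = 1296 equally likely outcomes.
The number of ordered 4-tuples from {1,…,6} summing to 10 is 80.
P(sum = 10) = 80/1296 = 5/81.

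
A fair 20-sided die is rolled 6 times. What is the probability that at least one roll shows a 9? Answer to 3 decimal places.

0.265

P(no roll shows a 9) = (19/20)^6 ≈ 0.735.
P(at least one) = 1 − 0.735 = 0.265.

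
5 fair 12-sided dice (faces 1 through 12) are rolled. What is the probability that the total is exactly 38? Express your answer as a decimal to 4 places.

There are 12^5 = 248832 equally likely outcomes.
The number of ordered 5-tuples from {1,…,12} summing to 38 is 9945.
P(sum = 38) = 9945/248832 = 1105/27648 ≈ 0.0400.

0.0400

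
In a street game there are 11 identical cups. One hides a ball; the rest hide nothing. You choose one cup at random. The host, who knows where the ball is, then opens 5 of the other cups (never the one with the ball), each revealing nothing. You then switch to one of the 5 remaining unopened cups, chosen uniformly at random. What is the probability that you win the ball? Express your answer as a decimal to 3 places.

Your original cup holds the ball with probability 1/11, so the other 10 collectively hold it with probability 10/11.
The host can always find 5 empty cups to open, so the reveals don't change that 10/11; it is now spread over the 5 remaining unopened cups.
P(win by switching) = (10/11) · (1/5) = 2/11 ≈ 0.182.

0.182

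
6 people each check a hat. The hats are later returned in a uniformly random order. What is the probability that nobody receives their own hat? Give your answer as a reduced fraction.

53/144

This is the derangement probability: permutations of 6 with no fixed point.
D(6) = 6! · (1 − 1/1! + 1/2! − ··· + (−1)^6/6!) = 265.
P = 265/720 = 53/144.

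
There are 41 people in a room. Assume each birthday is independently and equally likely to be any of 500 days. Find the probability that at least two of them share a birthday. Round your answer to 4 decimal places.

0.8148

It's easier to compute the probability that all 41 are distinct.
P(all distinct) = 500/500 · 499/500 · ··· · 460/500 ≈ 0.1852.
So the probability of at least one match is 1 − 0.1852 = 0.8148.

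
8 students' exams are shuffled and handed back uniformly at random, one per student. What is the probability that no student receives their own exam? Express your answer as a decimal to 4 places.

This is the derangement probability: permutations of 8 with no fixed point.
D(8) = 8! · (1 − 1/1! + 1/2! − ··· + (−1)^8/8!) = 14833.
P = 14833/40320 = 2119/5760 ≈ 0.3679.

0.3679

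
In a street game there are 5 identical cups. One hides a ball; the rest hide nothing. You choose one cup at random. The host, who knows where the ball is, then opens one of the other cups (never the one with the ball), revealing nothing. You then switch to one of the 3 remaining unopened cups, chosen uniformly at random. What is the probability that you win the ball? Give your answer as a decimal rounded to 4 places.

0.2667

Your original cup holds the ball with probability 1/5, so the other 4 collectively hold it with probability 4/5.
The host can always find an empty cup to open, so this doesn't change that 4/5; it is now spread over the 3 remaining unopened cups.
P(win by switching) = (4/5) · (1/3) = 4/15 ≈ 0.2667.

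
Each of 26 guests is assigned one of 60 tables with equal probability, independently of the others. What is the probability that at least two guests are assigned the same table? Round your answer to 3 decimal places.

0.998

It's easier to compute the probability that all 26 are distinct.
P(all distinct) = 60/60 · 59/60 · ··· · 35/60 ≈ 0.002.
So the probability of at least one match is 1 − 0.002 = 0.998.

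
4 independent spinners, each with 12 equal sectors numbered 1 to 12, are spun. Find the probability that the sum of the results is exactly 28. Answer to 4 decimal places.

0.0536

There are 12^4 = 20736 equally likely outcomes.
The number of ordered 4-tuples from {1,…,12} summing to 28 is 1111.
P(sum = 28) = 1111/20736 ≈ 0.0536.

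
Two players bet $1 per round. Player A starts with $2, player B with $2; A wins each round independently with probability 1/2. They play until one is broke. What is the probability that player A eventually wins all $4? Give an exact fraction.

With a fair step, P(i) = ½P(i−1) + ½P(i+1) with P(0)=0, P(4)=1 has the linear solution P(i) = i/4.
P(2) = 2/4 = 1/2.

1/2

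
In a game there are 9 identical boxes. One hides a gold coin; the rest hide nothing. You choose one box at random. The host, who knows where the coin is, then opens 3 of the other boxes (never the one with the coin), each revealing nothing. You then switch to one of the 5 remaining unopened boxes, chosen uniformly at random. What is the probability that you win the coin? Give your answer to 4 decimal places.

Your original box holds the coin with probability 1/9, so the other 8 collectively hold it with probability 8/9.
The host can always find 3 empty boxes to open, so the reveals don't change that 8/9; it is now spread over the 5 remaining unopened boxes.
P(win by switching) = (8/9) · (1/5) = 8/45 ≈ 0.1778.

0.1778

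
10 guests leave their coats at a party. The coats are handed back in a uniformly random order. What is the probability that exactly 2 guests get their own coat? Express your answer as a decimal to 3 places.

Choose which 2 of the 10 are fixed: C(10,2) = 45 ways.
The remaining 8 must have no fixed point: D(8) = 14833.
P = 45·14833/3628800 = 2119/11520 ≈ 0.184.

0.184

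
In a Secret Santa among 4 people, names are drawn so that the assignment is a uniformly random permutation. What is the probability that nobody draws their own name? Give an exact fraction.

3/8

This is the derangement probability: permutations of 4 with no fixed point.
D(4) = 4! · (1 − 1/1! + 1/2! − ··· + (−1)^4/4!) = 9.
P = 9/24 = 3/8.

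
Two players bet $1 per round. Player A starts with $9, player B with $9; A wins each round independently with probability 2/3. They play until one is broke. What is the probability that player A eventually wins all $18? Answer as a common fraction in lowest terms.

Let r = q/p = (1/3)/(2/3) = 1/2. The recurrence P(i) = p·P(i+1) + q·P(i−1) with P(0)=0, P(18)=1 gives P(i) = (1 − r^i)/(1 − r^18).
P(9) = (1 − (1/2)^9) / (1 − (1/2)^18) = 512/513.

512/513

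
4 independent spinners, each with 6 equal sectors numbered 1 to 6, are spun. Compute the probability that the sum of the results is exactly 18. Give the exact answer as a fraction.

There are 6^4 = 1296 equally likely outcomes.
The number of ordered 4-tuples from {1,…,6} summing to 18 is 80.
P(sum = 18) = 80/1296 = 5/81.

5/81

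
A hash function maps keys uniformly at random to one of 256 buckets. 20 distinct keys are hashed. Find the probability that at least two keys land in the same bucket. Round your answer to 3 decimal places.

0.533

It's easier to compute the probability that all 20 are distinct.
P(all distinct) = 256/256 · 255/256 · ··· · 237/256 ≈ 0.467.
So the probability of at least one match is 1 − 0.467 = 0.533.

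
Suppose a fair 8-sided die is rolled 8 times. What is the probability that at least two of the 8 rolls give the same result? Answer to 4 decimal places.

P(all 8 different) = 8/8 · 7/8 · ··· · 1/8 ≈ 0.0024.
P(at least two equal) = 1 − 0.0024 = 0.9976.

0.9976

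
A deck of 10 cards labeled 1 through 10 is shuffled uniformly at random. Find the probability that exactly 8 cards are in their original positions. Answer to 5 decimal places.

0.00001

Choose which 8 of the 10 are fixed: C(10,8) = 45 ways.
The remaining 2 must have no fixed point: D(2) = 1.
P = 45·1/3628800 = 1/80640 ≈ 0.00001.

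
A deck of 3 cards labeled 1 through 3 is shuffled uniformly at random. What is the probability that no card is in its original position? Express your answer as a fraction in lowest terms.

This is the derangement probability: permutations of 3 with no fixed point.
D(3) = 3! · (1 − 1/1! + 1/2! − ··· + (−1)^3/3!) = 2.
P = 2/6 = 1/3.

1/3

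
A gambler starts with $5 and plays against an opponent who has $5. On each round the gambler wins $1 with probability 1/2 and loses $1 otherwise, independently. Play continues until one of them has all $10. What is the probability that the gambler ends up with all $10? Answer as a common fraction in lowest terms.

With a fair step, P(i) = ½P(i−1) + ½P(i+1) with P(0)=0, P(10)=1 has the linear solution P(i) = i/10.
P(5) = 5/10 = 1/2.

1/2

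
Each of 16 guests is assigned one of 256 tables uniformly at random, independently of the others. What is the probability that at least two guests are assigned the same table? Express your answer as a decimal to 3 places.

0.380

It's easier to compute the probability that all 16 are distinct.
P(all distinct) = 256/256 · 255/256 · ··· · 241/256 ≈ 0.620.
So the probability of at least one match is 1 − 0.620 = 0.380.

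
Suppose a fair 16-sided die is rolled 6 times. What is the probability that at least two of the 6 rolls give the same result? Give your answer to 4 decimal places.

P(all 6 different) = 16/16 · 15/16 · ··· · 11/16 ≈ 0.3437.
P(at least two equal) = 1 − 0.3437 = 0.6563.

0.6563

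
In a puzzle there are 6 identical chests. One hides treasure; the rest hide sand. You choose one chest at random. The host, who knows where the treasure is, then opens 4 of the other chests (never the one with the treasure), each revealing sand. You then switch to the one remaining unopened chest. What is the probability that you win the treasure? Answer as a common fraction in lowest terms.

5/6

Your original chest holds the treasure with probability 1/6, so the other 5 collectively hold it with probability 5/6.
The host can always find 4 empty chests to open, so the reveals don't change that 5/6; it is now spread over the 1 remaining unopened chest.
P(win by switching) = (5/6) · (1/1) = 5/6.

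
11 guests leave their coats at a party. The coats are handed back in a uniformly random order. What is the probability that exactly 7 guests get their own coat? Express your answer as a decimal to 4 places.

0.0001

Choose which 7 of the 11 are fixed: C(11,7) = 330 ways.
The remaining 4 must have no fixed point: D(4) = 9.
P = 330·9/39916800 = 1/13440 ≈ 0.0001.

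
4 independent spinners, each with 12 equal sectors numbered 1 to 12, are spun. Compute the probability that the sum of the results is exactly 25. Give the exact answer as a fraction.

143/2592

There are 12^4 = 20736 equally likely outcomes.
The number of ordered 4-tuples from {1,…,12} summing to 25 is 1144.
P(sum = 25) = 1144/20736 = 143/2592.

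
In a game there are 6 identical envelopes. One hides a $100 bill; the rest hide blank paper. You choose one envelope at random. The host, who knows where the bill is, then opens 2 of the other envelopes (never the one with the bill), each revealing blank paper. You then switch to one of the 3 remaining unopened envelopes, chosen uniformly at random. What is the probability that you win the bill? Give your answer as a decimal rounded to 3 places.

Your original envelope holds the bill with probability 1/6, so the other 5 collectively hold it with probability 5/6.
The host can always find 2 empty envelopes to open, so the reveals don't change that 5/6; it is now spread over the 3 remaining unopened envelopes.
P(win by switching) = (5/6) · (1/3) = 5/18 ≈ 0.278.

0.278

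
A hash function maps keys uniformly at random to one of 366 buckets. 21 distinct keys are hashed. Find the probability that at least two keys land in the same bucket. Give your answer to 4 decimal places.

0.4428

It's easier to compute the probability that all 21 are distinct.
P(all distinct) = 366/366 · 365/366 · ··· · 346/366 ≈ 0.5572.
So the probability of at least one match is 1 − 0.5572 = 0.4428.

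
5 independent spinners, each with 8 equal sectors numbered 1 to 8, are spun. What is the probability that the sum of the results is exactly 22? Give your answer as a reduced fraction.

615/8192

There are 8^5 = 32768 equally likely outcomes.
The number of ordered 5-tuples from {1,…,8} summing to 22 is 2460.
P(sum = 22) = 2460/32768 = 615/8192.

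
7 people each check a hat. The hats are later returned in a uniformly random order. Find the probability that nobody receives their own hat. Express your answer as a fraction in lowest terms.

This is the derangement probability: permutations of 7 with no fixed point.
D(7) = 7! · (1 − 1/1! + 1/2! − ··· + (−1)^7/7!) = 1854.
P = 1854/5040 = 103/280.

103/280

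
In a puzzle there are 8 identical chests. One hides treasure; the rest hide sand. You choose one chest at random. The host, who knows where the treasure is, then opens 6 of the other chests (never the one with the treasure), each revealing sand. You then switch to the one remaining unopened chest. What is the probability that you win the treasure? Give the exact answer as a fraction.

7/8

Your original chest holds the treasure with probability 1/8, so the other 7 collectively hold it with probability 7/8.
The host can always find 6 empty chests to open, so the reveals don't change that 7/8; it is now spread over the 1 remaining unopened chest.
P(win by switching) = (7/8) · (1/1) = 7/8.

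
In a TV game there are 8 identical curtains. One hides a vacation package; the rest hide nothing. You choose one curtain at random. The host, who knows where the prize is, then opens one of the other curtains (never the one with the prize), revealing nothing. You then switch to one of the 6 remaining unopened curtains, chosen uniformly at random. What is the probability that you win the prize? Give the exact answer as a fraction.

7/48

Your original curtain holds the prize with probability 1/8, so the other 7 collectively hold it with probability 7/8.
The host can always find an empty curtain to open, so this doesn't change that 7/8; it is now spread over the 6 remaining unopened curtains.
P(win by switching) = (7/8) · (1/6) = 7/48.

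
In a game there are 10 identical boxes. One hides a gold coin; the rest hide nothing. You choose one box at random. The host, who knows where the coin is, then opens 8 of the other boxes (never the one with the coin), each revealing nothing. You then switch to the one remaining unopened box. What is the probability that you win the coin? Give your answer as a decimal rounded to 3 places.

0.900

Your original box holds the coin with probability 1/10, so the other 9 collectively hold it with probability 9/10.
The host can always find 8 empty boxes to open, so the reveals don't change that 9/10; it is now spread over the 1 remaining unopened box.
P(win by switching) = (9/10) · (1/1) = 9/10 ≈ 0.900.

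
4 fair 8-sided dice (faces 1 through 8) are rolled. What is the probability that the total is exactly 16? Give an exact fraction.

There are 8^4 = 4096 equally likely outcomes.
The number of ordered 4-tuples from {1,…,8} summing to 16 is 315.
P(sum = 16) = 315/4096.

315/4096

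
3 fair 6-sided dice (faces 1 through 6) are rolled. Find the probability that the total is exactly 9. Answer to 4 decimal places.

0.1157

There are 6^3 = 216 equally likely outcomes.
The number of ordered 3-tuples from {1,…,6} summing to 9 is 25.
P(sum = 9) = 25/216 ≈ 0.1157.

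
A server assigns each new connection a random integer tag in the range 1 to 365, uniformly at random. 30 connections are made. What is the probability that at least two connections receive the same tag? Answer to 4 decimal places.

0.7063

It's easier to compute the probability that all 30 are distinct.
P(all distinct) = 365/365 · 364/365 · ··· · 336/365 ≈ 0.2937.
So the probability of at least one match is 1 − 0.2937 = 0.7063.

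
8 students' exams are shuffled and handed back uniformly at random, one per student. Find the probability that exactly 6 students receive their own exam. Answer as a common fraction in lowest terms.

Choose which 6 of the 8 are fixed: C(8,6) = 28 ways.
The remaining 2 must have no fixed point: D(2) = 1.
P = 28·1/40320 = 1/1440.

1/1440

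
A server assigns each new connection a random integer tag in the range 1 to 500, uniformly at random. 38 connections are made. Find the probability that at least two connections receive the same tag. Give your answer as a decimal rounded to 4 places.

It's easier to compute the probability that all 38 are distinct.
P(all distinct) = 500/500 · 499/500 · ··· · 463/500 ≈ 0.2363.
So the probability of at least one match is 1 − 0.2363 = 0.7637.

0.7637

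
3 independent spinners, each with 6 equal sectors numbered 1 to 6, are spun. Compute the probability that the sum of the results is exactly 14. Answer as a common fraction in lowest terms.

There are 6^3 = 216 equally likely outcomes.
The number of ordered 3-tuples from {1,…,6} summing to 14 is 15.
P(sum = 14) = 15/216 = 5/72.

5/72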